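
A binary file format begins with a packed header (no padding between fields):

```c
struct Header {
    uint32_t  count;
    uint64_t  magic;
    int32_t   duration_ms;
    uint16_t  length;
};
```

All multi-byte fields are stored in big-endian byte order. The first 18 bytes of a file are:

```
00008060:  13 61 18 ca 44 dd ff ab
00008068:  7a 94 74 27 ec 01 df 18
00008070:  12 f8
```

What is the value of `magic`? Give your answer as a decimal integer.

4962403476393194535

`magic` follows `count` (4 bytes), so it starts at byte offset 4 and occupies 8 bytes.
Bytes at offsets 4..11: 44 DD FF AB 7A 94 74 27.
In big-endian order the high byte comes first in memory.
The bytes are already most-significant first: 0x44DDFFAB7A947427.
0x44DDFFAB7A947427 = 4962403476393194535.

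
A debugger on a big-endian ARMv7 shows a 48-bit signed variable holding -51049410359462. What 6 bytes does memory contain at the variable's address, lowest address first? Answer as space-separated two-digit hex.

D1 92 22 07 8F 5A

Two's complement of -51049410359462 in 48 bits: 51049410359462 = 0x2E6DDDF870A6; invert → 0xD19222078F59; add 1 → 0xD19222078F5A.
Split into bytes (most-significant first): D1 92 22 07 8F 5A.
Big-endian stores the most-significant byte at the lowest address.
So the memory order matches the most-significant-first order: D1 92 22 07 8F 5A.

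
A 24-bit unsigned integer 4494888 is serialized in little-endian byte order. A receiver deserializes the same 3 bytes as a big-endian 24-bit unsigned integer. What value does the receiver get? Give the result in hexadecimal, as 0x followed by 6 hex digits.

4494888 in 24-bit hexadecimal is 0x449628.
Stored little-endian, the bytes at ascending addresses are 28 96 44.
Read back as big-endian, the last byte is least significant, giving 0x289644.

0x289644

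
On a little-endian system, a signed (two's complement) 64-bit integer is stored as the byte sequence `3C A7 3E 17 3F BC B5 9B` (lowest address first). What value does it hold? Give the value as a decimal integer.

-7226663047887149252

In little-endian order the low byte comes first in memory.
Reassemble most-significant byte first: 9B B5 BC 3F 17 3E A7 3C → 0x9BB5BC3F173EA73C.
Top bit is set, so as a signed 64-bit value this is 0x9BB5BC3F173EA73C − 2^64 = -7226663047887149252.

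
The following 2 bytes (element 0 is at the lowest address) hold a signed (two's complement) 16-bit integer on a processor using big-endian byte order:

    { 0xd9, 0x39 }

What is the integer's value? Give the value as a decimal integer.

-9927

Big-endian: lowest address holds the most-significant byte.
The bytes are already most-significant first: 0xD939.
Top bit is set, so as a signed 16-bit value this is 0xD939 − 2^16 = -9927.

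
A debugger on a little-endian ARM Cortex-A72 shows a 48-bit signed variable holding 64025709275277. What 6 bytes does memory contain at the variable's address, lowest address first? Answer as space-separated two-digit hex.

8D 68 A8 25 3B 3A

64025709275277 in hexadecimal, padded to 48 bits, is 0x3A3B25A8688D.
Split into bytes (most-significant first): 3A 3B 25 A8 68 8D.
Little-endian: lowest address holds the least-significant byte.
So at ascending addresses the bytes are 8D 68 A8 25 3B 3A.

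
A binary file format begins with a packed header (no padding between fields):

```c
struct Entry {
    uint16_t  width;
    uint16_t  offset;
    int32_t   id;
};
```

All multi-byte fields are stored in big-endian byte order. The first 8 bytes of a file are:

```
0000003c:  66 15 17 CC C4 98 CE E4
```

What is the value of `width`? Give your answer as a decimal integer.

26133

`width` is the first field, at byte offset 0, occupying 2 bytes.
Bytes at offsets 0..1: 66 15.
Big-endian stores the most-significant byte at the lowest address.
The bytes are already most-significant first: 0x6615.
0x6615 = 26133.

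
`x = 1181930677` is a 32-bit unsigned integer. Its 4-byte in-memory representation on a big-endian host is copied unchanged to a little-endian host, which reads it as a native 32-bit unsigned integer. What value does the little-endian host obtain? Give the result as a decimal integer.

1181930677 in 32-bit hexadecimal is 0x4672D4B5.
Stored big-endian, the bytes at ascending addresses are 46 72 D4 B5.
Read back as little-endian, the first byte is least significant, giving 0xB5D47246.
0xB5D47246 = 3050598982.

3050598982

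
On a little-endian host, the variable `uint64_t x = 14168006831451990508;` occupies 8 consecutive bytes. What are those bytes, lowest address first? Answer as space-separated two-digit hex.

14168006831451990508 in hexadecimal, padded to 64 bits, is 0xC49EDF25DC00E9EC.
Split into bytes (most-significant first): C4 9E DF 25 DC 00 E9 EC.
Little-endian: lowest address holds the least-significant byte.
So at ascending addresses the bytes are EC E9 00 DC 25 DF 9E C4.

EC E9 00 DC 25 DF 9E C4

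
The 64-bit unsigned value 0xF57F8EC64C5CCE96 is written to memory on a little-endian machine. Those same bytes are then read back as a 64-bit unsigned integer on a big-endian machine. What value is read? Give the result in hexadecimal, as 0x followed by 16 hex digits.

Stored little-endian, the bytes at ascending addresses are 96 CE 5C 4C C6 8E 7F F5.
Read back as big-endian, the last byte is least significant, giving 0x96CE5C4CC68E7FF5.

0x96CE5C4CC68E7FF5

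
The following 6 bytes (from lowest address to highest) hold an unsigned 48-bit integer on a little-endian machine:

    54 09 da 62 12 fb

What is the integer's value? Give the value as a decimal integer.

In little-endian order the low byte comes first in memory.
Reassemble most-significant byte first: FB 12 62 DA 09 54 → 0xFB1262DA0954.
0xFB1262DA0954 = 276056386439508.

276056386439508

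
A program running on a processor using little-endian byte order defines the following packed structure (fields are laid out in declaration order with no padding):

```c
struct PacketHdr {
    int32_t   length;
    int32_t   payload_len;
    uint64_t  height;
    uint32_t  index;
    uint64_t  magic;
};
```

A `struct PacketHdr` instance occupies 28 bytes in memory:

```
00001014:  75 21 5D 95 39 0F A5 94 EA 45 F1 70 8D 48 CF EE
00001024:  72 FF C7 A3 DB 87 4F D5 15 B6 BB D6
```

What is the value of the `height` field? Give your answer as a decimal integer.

17208052473528403434

`height` follows `length` (4 B), `payload_len` (4 B), so it starts at offset 4 + 4 = 8 and occupies 8 bytes.
Bytes at offsets 8..15: EA 45 F1 70 8D 48 CF EE.
Little-endian stores the least-significant byte at the lowest address.
Reassemble most-significant byte first: EE CF 48 8D 70 F1 45 EA → 0xEECF488D70F145EA.
0xEECF488D70F145EA = 17208052473528403434.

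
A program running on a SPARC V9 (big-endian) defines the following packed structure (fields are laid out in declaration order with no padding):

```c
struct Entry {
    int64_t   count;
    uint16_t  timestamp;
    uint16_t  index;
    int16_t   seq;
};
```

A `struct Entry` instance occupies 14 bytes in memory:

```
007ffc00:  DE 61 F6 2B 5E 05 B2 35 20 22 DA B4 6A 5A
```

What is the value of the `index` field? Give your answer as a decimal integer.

`index` follows `count` (8 B), `timestamp` (2 B), so it starts at offset 8 + 2 = 10 and occupies 2 bytes.
Bytes at offsets 10..11: DA B4.
Big-endian: lowest address holds the most-significant byte.
The bytes are already most-significant first: 0xDAB4.
0xDAB4 = 55988.

55988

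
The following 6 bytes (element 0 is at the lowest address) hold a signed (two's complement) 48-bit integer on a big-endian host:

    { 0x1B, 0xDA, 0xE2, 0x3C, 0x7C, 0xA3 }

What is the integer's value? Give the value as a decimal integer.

30626912435363

In big-endian order the high byte comes first in memory.
The bytes are already most-significant first: 0x1BDAE23C7CA3.
0x1BDAE23C7CA3 = 30626912435363.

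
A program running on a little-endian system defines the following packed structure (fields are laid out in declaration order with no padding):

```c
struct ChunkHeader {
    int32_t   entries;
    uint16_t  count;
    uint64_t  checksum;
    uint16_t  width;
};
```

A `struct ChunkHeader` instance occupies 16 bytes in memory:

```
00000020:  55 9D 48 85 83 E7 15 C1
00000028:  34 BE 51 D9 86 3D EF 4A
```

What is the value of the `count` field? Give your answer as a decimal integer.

`count` follows `entries` (4 bytes), so it starts at byte offset 4 and occupies 2 bytes.
Bytes at offsets 4..5: 83 E7.
In little-endian order the low byte comes first in memory.
Reassemble most-significant byte first: E7 83 → 0xE783.
0xE783 = 59267.

59267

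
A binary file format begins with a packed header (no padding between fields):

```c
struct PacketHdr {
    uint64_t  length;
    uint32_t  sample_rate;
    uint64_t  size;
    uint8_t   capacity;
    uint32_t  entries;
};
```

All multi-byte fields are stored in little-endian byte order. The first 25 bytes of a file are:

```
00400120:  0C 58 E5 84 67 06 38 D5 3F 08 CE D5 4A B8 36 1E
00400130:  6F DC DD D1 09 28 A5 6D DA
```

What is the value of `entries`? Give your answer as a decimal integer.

3664618792

`entries` follows `length` (8 B), `sample_rate` (4 B), `size` (8 B), `capacity` (1 B), so it starts at offset 8 + 4 + 8 + 1 = 21 and occupies 4 bytes.
Bytes at offsets 21..24: 28 A5 6D DA.
Little-endian stores the least-significant byte at the lowest address.
Reassemble most-significant byte first: DA 6D A5 28 → 0xDA6DA528.
0xDA6DA528 = 3664618792.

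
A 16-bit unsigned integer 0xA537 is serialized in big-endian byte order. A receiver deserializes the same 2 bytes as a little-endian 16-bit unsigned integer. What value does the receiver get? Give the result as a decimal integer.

14245

Stored big-endian, the bytes at ascending addresses are A5 37.
Read back as little-endian, the first byte is least significant, giving 0x37A5.
0x37A5 = 14245.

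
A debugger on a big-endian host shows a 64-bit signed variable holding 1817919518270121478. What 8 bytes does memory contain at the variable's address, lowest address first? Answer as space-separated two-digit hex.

19 3A 8C 2B 8C BD 66 06

1817919518270121478 in hexadecimal, padded to 64 bits, is 0x193A8C2B8CBD6606.
Split into bytes (most-significant first): 19 3A 8C 2B 8C BD 66 06.
Big-endian: lowest address holds the most-significant byte.
So the memory order matches the most-significant-first order: 19 3A 8C 2B 8C BD 66 06.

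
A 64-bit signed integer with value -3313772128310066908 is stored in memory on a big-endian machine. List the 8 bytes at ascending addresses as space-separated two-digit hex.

Two's complement of -3313772128310066908 in 64 bits: 3313772128310066908 = 0x2DFCE2318E82FEDC; invert → 0xD2031DCE717D0123; add 1 → 0xD2031DCE717D0124.
Split into bytes (most-significant first): D2 03 1D CE 71 7D 01 24.
In big-endian order the high byte comes first in memory.
So the memory order matches the most-significant-first order: D2 03 1D CE 71 7D 01 24.

D2 03 1D CE 71 7D 01 24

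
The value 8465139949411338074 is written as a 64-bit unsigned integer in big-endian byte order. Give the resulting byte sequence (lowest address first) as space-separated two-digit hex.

75 7A 37 EF 0A A1 87 5A

8465139949411338074 in hexadecimal, padded to 64 bits, is 0x757A37EF0AA1875A.
Split into bytes (most-significant first): 75 7A 37 EF 0A A1 87 5A.
Big-endian stores the most-significant byte at the lowest address.
So the memory order matches the most-significant-first order: 75 7A 37 EF 0A A1 87 5A.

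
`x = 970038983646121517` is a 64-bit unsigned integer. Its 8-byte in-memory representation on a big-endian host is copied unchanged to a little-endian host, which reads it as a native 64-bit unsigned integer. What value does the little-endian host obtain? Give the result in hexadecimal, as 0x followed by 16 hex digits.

0x2D0E82EE5045760D

970038983646121517 in 64-bit hexadecimal is 0x0D764550EE820E2D.
Stored big-endian, the bytes at ascending addresses are 0D 76 45 50 EE 82 0E 2D.
Read back as little-endian, the first byte is least significant, giving 0x2D0E82EE5045760D.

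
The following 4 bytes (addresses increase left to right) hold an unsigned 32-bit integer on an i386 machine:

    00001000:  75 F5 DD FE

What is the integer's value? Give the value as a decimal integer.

4275959157

In little-endian order the low byte comes first in memory.
Reassemble most-significant byte first: FE DD F5 75 → 0xFEDDF575.
0xFEDDF575 = 4275959157.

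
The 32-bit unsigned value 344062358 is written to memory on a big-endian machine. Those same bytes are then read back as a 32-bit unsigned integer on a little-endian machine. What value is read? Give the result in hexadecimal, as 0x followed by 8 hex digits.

0x96F98114

344062358 in 32-bit hexadecimal is 0x1481F996.
Stored big-endian, the bytes at ascending addresses are 14 81 F9 96.
Read back as little-endian, the first byte is least significant, giving 0x96F98114.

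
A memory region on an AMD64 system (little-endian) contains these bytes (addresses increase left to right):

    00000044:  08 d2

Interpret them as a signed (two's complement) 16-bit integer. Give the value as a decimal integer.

Little-endian stores the least-significant byte at the lowest address.
Reassemble most-significant byte first: D2 08 → 0xD208.
Top bit is set, so as a signed 16-bit value this is 0xD208 − 2^16 = -11768.

-11768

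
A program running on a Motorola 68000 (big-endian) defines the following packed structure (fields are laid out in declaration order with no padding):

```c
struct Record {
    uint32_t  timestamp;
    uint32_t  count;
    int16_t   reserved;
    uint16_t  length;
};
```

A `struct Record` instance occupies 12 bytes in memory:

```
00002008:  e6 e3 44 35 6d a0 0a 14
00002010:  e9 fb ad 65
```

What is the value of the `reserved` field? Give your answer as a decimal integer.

-5637

`reserved` follows `timestamp` (4 B), `count` (4 B), so it starts at offset 4 + 4 = 8 and occupies 2 bytes.
Bytes at offsets 8..9: E9 FB.
In big-endian order the high byte comes first in memory.
The bytes are already most-significant first: 0xE9FB.
Top bit is set, so as a signed 16-bit value this is 0xE9FB − 2^16 = -5637.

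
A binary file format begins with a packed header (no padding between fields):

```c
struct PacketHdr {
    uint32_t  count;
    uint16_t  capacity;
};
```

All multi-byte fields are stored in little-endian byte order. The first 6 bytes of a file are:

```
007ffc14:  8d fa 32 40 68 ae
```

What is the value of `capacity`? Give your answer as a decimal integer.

`capacity` follows `count` (4 bytes), so it starts at byte offset 4 and occupies 2 bytes.
Bytes at offsets 4..5: 68 AE.
Little-endian: lowest address holds the least-significant byte.
Reassemble most-significant byte first: AE 68 → 0xAE68.
0xAE68 = 44648.

44648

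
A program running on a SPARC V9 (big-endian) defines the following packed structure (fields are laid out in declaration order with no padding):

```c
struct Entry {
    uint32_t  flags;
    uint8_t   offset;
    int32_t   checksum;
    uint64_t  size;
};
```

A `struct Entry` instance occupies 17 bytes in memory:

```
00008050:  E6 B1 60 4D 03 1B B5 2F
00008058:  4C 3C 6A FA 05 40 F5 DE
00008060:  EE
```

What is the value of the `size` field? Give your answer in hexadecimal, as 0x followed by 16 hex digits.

`size` follows `flags` (4 B), `offset` (1 B), `checksum` (4 B), so it starts at offset 4 + 1 + 4 = 9 and occupies 8 bytes.
Bytes at offsets 9..16: 3C 6A FA 05 40 F5 DE EE.
In big-endian order the high byte comes first in memory.
The bytes are already most-significant first: 0x3C6AFA0540F5DEEE.

0x3C6AFA0540F5DEEE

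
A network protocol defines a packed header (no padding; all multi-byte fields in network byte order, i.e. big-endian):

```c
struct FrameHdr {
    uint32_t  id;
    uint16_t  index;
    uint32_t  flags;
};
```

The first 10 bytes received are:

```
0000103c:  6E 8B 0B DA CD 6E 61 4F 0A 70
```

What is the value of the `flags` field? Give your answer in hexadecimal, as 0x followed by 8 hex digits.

0x614F0A70

`flags` follows `id` (4 B), `index` (2 B), so it starts at offset 4 + 2 = 6 and occupies 4 bytes.
Bytes at offsets 6..9: 61 4F 0A 70.
Big-endian stores the most-significant byte at the lowest address.
The bytes are already most-significant first: 0x614F0A70.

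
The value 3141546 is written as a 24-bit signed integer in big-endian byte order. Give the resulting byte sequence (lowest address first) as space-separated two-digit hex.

3141546 in hexadecimal, padded to 24 bits, is 0x2FEFAA.
Split into bytes (most-significant first): 2F EF AA.
Big-endian: lowest address holds the most-significant byte.
So the memory order matches the most-significant-first order: 2F EF AA.

2F EF AA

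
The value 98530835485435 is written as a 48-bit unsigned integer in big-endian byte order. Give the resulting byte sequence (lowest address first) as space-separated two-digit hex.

98530835485435 in hexadecimal, padded to 48 bits, is 0x599CFF72D2FB.
Split into bytes (most-significant first): 59 9C FF 72 D2 FB.
Big-endian: lowest address holds the most-significant byte.
So the memory order matches the most-significant-first order: 59 9C FF 72 D2 FB.

59 9C FF 72 D2 FB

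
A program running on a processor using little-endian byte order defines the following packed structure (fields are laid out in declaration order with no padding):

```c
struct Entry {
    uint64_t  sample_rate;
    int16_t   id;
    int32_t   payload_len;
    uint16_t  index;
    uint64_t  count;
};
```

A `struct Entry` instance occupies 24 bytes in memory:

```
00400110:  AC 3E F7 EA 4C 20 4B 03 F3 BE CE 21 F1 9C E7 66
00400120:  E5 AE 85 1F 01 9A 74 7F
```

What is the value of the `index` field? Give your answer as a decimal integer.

`index` follows `sample_rate` (8 B), `id` (2 B), `payload_len` (4 B), so it starts at offset 8 + 2 + 4 = 14 and occupies 2 bytes.
Bytes at offsets 14..15: E7 66.
Little-endian stores the least-significant byte at the lowest address.
Reassemble most-significant byte first: 66 E7 → 0x66E7.
0x66E7 = 26343.

26343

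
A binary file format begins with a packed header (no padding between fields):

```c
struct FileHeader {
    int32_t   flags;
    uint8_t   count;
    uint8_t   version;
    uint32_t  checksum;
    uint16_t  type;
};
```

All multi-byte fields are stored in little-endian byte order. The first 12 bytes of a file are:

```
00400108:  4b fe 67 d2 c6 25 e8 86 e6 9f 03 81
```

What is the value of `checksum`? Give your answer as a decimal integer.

2682685160

`checksum` follows `flags` (4 B), `count` (1 B), `version` (1 B), so it starts at offset 4 + 1 + 1 = 6 and occupies 4 bytes.
Bytes at offsets 6..9: E8 86 E6 9F.
Little-endian stores the least-significant byte at the lowest address.
Reassemble most-significant byte first: 9F E6 86 E8 → 0x9FE686E8.
0x9FE686E8 = 2682685160.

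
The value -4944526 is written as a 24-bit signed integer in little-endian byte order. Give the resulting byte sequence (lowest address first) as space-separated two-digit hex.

72 8D B4

Two's complement of -4944526 in 24 bits: 4944526 = 0x4B728E; invert → 0xB48D71; add 1 → 0xB48D72.
Split into bytes (most-significant first): B4 8D 72.
Little-endian stores the least-significant byte at the lowest address.
So at ascending addresses the bytes are 72 8D B4.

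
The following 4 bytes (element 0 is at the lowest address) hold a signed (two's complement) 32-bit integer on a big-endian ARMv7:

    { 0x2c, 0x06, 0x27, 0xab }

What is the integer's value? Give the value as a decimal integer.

738600875

Big-endian: lowest address holds the most-significant byte.
The bytes are already most-significant first: 0x2C0627AB.
0x2C0627AB = 738600875.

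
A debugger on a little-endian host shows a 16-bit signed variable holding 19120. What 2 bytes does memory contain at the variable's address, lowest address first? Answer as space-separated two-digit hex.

19120 in hexadecimal, padded to 16 bits, is 0x4AB0.
Split into bytes (most-significant first): 4A B0.
Little-endian stores the least-significant byte at the lowest address.
So at ascending addresses the bytes are B0 4A.

B0 4A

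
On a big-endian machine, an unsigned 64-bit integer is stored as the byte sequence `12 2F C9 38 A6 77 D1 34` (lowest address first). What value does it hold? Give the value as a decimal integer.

In big-endian order the high byte comes first in memory.
The bytes are already most-significant first: 0x122FC938A677D134.
0x122FC938A677D134 = 1310487261736325428.

1310487261736325428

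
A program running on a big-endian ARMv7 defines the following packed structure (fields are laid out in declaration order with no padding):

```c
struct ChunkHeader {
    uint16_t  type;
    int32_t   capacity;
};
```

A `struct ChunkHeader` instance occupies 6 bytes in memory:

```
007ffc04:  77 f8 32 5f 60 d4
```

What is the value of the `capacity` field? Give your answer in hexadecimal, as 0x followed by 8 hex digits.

`capacity` follows `type` (2 bytes), so it starts at byte offset 2 and occupies 4 bytes.
Bytes at offsets 2..5: 32 5F 60 D4.
In big-endian order the high byte comes first in memory.
The bytes are already most-significant first: 0x325F60D4.

0x325F60D4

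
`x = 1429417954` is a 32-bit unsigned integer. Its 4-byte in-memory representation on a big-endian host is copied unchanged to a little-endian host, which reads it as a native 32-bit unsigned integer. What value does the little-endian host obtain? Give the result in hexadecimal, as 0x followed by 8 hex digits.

1429417954 in 32-bit hexadecimal is 0x55332FE2.
Stored big-endian, the bytes at ascending addresses are 55 33 2F E2.
Read back as little-endian, the first byte is least significant, giving 0xE22F3355.

0xE22F3355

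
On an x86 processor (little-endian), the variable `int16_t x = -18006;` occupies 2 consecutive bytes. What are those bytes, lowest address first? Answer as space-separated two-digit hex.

AA B9

Two's complement of -18006 in 16 bits: 18006 = 0x4656; invert → 0xB9A9; add 1 → 0xB9AA.
Split into bytes (most-significant first): B9 AA.
Little-endian stores the least-significant byte at the lowest address.
So at ascending addresses the bytes are AA B9.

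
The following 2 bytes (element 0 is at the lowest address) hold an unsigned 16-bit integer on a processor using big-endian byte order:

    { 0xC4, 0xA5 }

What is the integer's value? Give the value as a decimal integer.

50341

Big-endian: lowest address holds the most-significant byte.
The bytes are already most-significant first: 0xC4A5.
0xC4A5 = 50341.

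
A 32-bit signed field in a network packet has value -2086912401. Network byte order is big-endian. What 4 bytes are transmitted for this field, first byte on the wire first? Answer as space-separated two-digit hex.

Two's complement of -2086912401 in 32 bits: 2086912401 = 0x7C63C191; invert → 0x839C3E6E; add 1 → 0x839C3E6F.
Split into bytes (most-significant first): 83 9C 3E 6F.
Big-endian: lowest address holds the most-significant byte.
So the memory order matches the most-significant-first order: 83 9C 3E 6F.

83 9C 3E 6F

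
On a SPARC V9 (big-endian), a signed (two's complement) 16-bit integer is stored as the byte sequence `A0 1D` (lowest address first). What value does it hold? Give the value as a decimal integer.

Big-endian stores the most-significant byte at the lowest address.
The bytes are already most-significant first: 0xA01D.
Top bit is set, so as a signed 16-bit value this is 0xA01D − 2^16 = -24547.

-24547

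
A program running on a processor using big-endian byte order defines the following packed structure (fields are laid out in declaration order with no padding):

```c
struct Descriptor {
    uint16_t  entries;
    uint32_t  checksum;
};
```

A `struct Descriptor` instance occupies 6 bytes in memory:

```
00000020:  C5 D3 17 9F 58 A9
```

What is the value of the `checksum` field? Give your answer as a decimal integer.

396318889

`checksum` follows `entries` (2 bytes), so it starts at byte offset 2 and occupies 4 bytes.
Bytes at offsets 2..5: 17 9F 58 A9.
Big-endian: lowest address holds the most-significant byte.
The bytes are already most-significant first: 0x179F58A9.
0x179F58A9 = 396318889.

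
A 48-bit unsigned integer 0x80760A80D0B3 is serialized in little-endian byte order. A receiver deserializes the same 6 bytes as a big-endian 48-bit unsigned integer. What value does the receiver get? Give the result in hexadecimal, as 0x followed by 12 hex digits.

0xB3D0800A7680

Stored little-endian, the bytes at ascending addresses are B3 D0 80 0A 76 80.
Read back as big-endian, the last byte is least significant, giving 0xB3D0800A7680.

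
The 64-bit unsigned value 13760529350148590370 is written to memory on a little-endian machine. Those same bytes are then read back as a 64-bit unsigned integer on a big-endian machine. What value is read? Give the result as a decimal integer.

13760529350148590370 in 64-bit hexadecimal is 0xBEF738899CF18B22.
Stored little-endian, the bytes at ascending addresses are 22 8B F1 9C 89 38 F7 BE.
Read back as big-endian, the last byte is least significant, giving 0x228BF19C8938F7BE.
0x228BF19C8938F7BE = 2489348873671735230.

2489348873671735230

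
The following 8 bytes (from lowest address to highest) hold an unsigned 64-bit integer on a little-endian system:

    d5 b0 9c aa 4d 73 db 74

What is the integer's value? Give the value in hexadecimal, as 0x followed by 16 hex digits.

Little-endian: lowest address holds the least-significant byte.
Reassemble most-significant byte first: 74 DB 73 4D AA 9C B0 D5 → 0x74DB734DAA9CB0D5.

0x74DB734DAA9CB0D5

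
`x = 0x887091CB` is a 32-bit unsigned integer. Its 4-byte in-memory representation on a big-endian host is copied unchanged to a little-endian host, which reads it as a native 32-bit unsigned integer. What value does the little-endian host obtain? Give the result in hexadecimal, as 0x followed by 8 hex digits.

0xCB917088

Stored big-endian, the bytes at ascending addresses are 88 70 91 CB.
Read back as little-endian, the first byte is least significant, giving 0xCB917088.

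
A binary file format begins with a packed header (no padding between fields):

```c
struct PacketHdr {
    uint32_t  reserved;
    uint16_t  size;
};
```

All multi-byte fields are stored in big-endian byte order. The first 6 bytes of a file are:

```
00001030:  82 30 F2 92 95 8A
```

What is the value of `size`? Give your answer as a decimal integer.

`size` follows `reserved` (4 bytes), so it starts at byte offset 4 and occupies 2 bytes.
Bytes at offsets 4..5: 95 8A.
In big-endian order the high byte comes first in memory.
The bytes are already most-significant first: 0x958A.
0x958A = 38282.

38282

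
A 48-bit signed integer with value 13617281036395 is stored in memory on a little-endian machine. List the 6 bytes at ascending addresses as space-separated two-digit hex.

6B F0 32 85 62 0C

13617281036395 in hexadecimal, padded to 48 bits, is 0x0C628532F06B.
Split into bytes (most-significant first): 0C 62 85 32 F0 6B.
In little-endian order the low byte comes first in memory.
So at ascending addresses the bytes are 6B F0 32 85 62 0C.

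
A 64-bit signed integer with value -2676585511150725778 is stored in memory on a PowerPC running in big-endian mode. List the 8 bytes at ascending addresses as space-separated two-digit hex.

DA DA DB A8 A4 E7 55 6E

Two's complement of -2676585511150725778 in 64 bits: 2676585511150725778 = 0x252524575B18AA92; invert → 0xDADADBA8A4E7556D; add 1 → 0xDADADBA8A4E7556E.
Split into bytes (most-significant first): DA DA DB A8 A4 E7 55 6E.
In big-endian order the high byte comes first in memory.
So the memory order matches the most-significant-first order: DA DA DB A8 A4 E7 55 6E.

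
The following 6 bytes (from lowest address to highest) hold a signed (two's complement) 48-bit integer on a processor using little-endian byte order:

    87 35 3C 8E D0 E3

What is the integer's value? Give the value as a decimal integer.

In little-endian order the low byte comes first in memory.
Reassemble most-significant byte first: E3 D0 8E 3C 35 87 → 0xE3D08E3C3587.
Top bit is set, so as a signed 48-bit value this is 0xE3D08E3C3587 − 2^48 = -30990097697401.

-30990097697401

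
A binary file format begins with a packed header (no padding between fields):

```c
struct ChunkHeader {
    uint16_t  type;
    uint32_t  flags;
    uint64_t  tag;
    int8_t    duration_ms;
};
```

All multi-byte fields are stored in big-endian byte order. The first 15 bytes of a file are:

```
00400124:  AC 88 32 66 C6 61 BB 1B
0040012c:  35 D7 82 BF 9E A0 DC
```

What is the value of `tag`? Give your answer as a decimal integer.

`tag` follows `type` (2 B), `flags` (4 B), so it starts at offset 2 + 4 = 6 and occupies 8 bytes.
Bytes at offsets 6..13: BB 1B 35 D7 82 BF 9E A0.
In big-endian order the high byte comes first in memory.
The bytes are already most-significant first: 0xBB1B35D782BF9EA0.
0xBB1B35D782BF9EA0 = 13482429109191548576.

13482429109191548576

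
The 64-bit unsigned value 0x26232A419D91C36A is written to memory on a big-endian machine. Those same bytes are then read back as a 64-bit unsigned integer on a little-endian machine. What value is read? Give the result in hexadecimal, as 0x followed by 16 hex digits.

Stored big-endian, the bytes at ascending addresses are 26 23 2A 41 9D 91 C3 6A.
Read back as little-endian, the first byte is least significant, giving 0x6AC3919D412A2326.

0x6AC3919D412A2326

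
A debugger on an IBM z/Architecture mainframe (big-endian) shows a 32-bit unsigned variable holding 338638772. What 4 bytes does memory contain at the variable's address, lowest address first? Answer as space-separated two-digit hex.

338638772 in hexadecimal, padded to 32 bits, is 0x142F37B4.
Split into bytes (most-significant first): 14 2F 37 B4.
Big-endian stores the most-significant byte at the lowest address.
So the memory order matches the most-significant-first order: 14 2F 37 B4.

14 2F 37 B4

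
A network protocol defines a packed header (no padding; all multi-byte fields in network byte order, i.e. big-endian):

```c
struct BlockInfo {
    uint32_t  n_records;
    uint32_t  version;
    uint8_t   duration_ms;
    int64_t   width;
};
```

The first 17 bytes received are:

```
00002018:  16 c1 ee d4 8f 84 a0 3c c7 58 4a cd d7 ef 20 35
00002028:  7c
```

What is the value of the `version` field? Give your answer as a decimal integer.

2407833660

`version` follows `n_records` (4 bytes), so it starts at byte offset 4 and occupies 4 bytes.
Bytes at offsets 4..7: 8F 84 A0 3C.
In big-endian order the high byte comes first in memory.
The bytes are already most-significant first: 0x8F84A03C.
0x8F84A03C = 2407833660.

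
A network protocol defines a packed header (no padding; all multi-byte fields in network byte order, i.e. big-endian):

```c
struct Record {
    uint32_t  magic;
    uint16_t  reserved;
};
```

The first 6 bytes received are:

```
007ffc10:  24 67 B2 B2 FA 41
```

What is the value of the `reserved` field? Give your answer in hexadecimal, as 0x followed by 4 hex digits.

0xFA41

`reserved` follows `magic` (4 bytes), so it starts at byte offset 4 and occupies 2 bytes.
Bytes at offsets 4..5: FA 41.
Big-endian stores the most-significant byte at the lowest address.
The bytes are already most-significant first: 0xFA41.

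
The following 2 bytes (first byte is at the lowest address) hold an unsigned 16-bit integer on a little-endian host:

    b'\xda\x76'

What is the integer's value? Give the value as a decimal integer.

30426

Little-endian stores the least-significant byte at the lowest address.
Reassemble most-significant byte first: 76 DA → 0x76DA.
0x76DA = 30426.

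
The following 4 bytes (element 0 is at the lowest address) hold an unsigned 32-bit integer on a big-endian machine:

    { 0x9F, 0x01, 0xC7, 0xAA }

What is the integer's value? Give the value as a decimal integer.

2667693994

Big-endian stores the most-significant byte at the lowest address.
The bytes are already most-significant first: 0x9F01C7AA.
0x9F01C7AA = 2667693994.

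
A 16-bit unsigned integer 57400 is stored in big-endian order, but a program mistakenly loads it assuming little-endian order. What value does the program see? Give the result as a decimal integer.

14560

57400 in 16-bit hexadecimal is 0xE038.
Stored big-endian, the bytes at ascending addresses are E0 38.
Read back as little-endian, the first byte is least significant, giving 0x38E0.
0x38E0 = 14560.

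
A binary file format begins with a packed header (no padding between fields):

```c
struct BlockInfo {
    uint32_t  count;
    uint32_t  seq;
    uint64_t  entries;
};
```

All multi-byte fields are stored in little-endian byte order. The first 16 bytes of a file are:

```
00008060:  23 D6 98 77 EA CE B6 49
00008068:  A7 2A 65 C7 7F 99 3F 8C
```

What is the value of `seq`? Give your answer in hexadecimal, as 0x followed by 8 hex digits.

`seq` follows `count` (4 bytes), so it starts at byte offset 4 and occupies 4 bytes.
Bytes at offsets 4..7: EA CE B6 49.
Little-endian: lowest address holds the least-significant byte.
Reassemble most-significant byte first: 49 B6 CE EA → 0x49B6CEEA.

0x49B6CEEA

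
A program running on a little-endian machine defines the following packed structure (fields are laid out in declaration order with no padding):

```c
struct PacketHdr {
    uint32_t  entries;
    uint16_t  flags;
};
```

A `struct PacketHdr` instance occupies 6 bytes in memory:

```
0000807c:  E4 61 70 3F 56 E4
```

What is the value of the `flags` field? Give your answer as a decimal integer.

`flags` follows `entries` (4 bytes), so it starts at byte offset 4 and occupies 2 bytes.
Bytes at offsets 4..5: 56 E4.
Little-endian stores the least-significant byte at the lowest address.
Reassemble most-significant byte first: E4 56 → 0xE456.
0xE456 = 58454.

58454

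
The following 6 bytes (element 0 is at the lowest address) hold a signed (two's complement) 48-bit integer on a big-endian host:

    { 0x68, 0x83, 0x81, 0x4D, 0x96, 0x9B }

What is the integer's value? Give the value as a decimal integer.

In big-endian order the high byte comes first in memory.
The bytes are already most-significant first: 0x6883814D969B.
0x6883814D969B = 114914019350171.

114914019350171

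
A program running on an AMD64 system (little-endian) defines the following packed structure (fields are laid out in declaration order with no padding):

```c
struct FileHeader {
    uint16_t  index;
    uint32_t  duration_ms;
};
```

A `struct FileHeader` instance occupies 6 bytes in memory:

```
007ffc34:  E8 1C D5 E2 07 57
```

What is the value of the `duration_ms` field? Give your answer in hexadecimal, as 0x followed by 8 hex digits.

`duration_ms` follows `index` (2 bytes), so it starts at byte offset 2 and occupies 4 bytes.
Bytes at offsets 2..5: D5 E2 07 57.
Little-endian: lowest address holds the least-significant byte.
Reassemble most-significant byte first: 57 07 E2 D5 → 0x5707E2D5.

0x5707E2D5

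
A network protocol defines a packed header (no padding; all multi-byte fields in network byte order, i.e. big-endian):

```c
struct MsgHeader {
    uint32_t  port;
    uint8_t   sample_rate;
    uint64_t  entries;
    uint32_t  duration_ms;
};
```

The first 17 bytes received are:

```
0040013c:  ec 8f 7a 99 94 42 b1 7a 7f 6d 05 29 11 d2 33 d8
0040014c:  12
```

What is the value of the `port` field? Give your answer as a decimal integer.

3968826009

`port` is the first field, at byte offset 0, occupying 4 bytes.
Bytes at offsets 0..3: EC 8F 7A 99.
Big-endian: lowest address holds the most-significant byte.
The bytes are already most-significant first: 0xEC8F7A99.
0xEC8F7A99 = 3968826009.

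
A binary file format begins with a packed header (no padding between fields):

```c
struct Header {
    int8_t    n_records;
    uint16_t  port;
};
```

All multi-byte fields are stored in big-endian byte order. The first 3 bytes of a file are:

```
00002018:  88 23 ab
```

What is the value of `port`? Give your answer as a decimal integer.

`port` follows `n_records` (1 byte), so it starts at byte offset 1 and occupies 2 bytes.
Bytes at offsets 1..2: 23 AB.
In big-endian order the high byte comes first in memory.
The bytes are already most-significant first: 0x23AB.
0x23AB = 9131.

9131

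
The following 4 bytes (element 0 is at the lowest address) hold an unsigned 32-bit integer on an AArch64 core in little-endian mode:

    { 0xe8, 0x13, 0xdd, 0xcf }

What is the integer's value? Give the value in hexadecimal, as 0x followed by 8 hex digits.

0xCFDD13E8

In little-endian order the low byte comes first in memory.
Reassemble most-significant byte first: CF DD 13 E8 → 0xCFDD13E8.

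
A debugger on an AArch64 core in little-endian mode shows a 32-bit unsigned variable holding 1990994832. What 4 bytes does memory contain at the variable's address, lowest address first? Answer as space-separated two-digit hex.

90 2B AC 76

1990994832 in hexadecimal, padded to 32 bits, is 0x76AC2B90.
Split into bytes (most-significant first): 76 AC 2B 90.
Little-endian: lowest address holds the least-significant byte.
So at ascending addresses the bytes are 90 2B AC 76.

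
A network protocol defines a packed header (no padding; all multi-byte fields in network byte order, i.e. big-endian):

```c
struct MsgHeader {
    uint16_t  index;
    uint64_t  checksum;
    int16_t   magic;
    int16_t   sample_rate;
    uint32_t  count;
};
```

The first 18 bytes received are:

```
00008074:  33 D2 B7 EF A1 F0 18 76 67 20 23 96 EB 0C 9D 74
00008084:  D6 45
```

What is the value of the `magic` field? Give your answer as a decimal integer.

9110

`magic` follows `index` (2 B), `checksum` (8 B), so it starts at offset 2 + 8 = 10 and occupies 2 bytes.
Bytes at offsets 10..11: 23 96.
In big-endian order the high byte comes first in memory.
The bytes are already most-significant first: 0x2396.
0x2396 = 9110.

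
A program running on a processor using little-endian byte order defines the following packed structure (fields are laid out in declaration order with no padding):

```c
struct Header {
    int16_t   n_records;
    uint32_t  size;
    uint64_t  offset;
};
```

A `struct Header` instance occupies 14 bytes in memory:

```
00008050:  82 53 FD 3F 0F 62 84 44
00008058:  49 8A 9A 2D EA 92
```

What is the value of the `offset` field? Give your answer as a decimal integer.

10586324015856043140

`offset` follows `n_records` (2 B), `size` (4 B), so it starts at offset 2 + 4 = 6 and occupies 8 bytes.
Bytes at offsets 6..13: 84 44 49 8A 9A 2D EA 92.
Little-endian stores the least-significant byte at the lowest address.
Reassemble most-significant byte first: 92 EA 2D 9A 8A 49 44 84 → 0x92EA2D9A8A494484.
0x92EA2D9A8A494484 = 10586324015856043140.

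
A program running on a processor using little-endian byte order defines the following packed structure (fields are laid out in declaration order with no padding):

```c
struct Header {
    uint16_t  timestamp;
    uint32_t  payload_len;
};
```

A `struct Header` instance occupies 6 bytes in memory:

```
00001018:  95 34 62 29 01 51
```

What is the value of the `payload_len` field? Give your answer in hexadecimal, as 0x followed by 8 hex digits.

0x51012962

`payload_len` follows `timestamp` (2 bytes), so it starts at byte offset 2 and occupies 4 bytes.
Bytes at offsets 2..5: 62 29 01 51.
In little-endian order the low byte comes first in memory.
Reassemble most-significant byte first: 51 01 29 62 → 0x51012962.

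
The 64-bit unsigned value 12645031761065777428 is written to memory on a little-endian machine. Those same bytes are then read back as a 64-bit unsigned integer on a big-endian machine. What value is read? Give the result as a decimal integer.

12645031761065777428 in 64-bit hexadecimal is 0xAF7C2D63F3DB9914.
Stored little-endian, the bytes at ascending addresses are 14 99 DB F3 63 2D 7C AF.
Read back as big-endian, the last byte is least significant, giving 0x1499DBF3632D7CAF.
0x1499DBF3632D7CAF = 1484459390582750383.

1484459390582750383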